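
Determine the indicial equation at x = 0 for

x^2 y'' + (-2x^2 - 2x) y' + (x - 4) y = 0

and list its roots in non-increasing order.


Divide by x^2 to reach normal form y'' + P_1(x) y' + P_2(x) y = 0 with P_1(x) = -2 - 2/x and P_2(x) = 1/x - 4/x^2.
x = 0 is a singular point because the y'-coefficient -2 - 2/x has a pole at x = 0 and the y-coefficient 1/x - 4/x^2 has a pole at x = 0.
It is a regular singular point because x P_1(x) = p(x) = -2x - 2 and x^2 P_2(x) = q(x) = x - 4 are polynomials, hence analytic at x = 0.
p(0) = -2,  q(0) = -4.
Indicial equation: r(r-1) + p(0) r + q(0) = 0, i.e. r^2 + (p(0) - 1) r + q(0) = 0, i.e. r^2 - 3 r - 4 = 0.
Discriminant: (-3)^2 - 4(-4) = 25, so r = (3 ± 5)/2.
Solving: r_1 = 4, r_2 = -1.

indicial: r^2 - 3 r - 4 = 0; roots r_1 = 4, r_2 = -1


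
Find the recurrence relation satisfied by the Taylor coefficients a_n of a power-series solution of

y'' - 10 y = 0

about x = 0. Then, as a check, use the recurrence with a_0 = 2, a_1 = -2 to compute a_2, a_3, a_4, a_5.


Substitute y = sum_n a_n x^n into y'' + (const) y = 0.
y''(x) = sum_{n>=0} (n+2)(n+1) a_{n+2} x^n.
The ODE becomes sum_n [(n+2)(n+1) a_{n+2} - 10 a_n] x^n = 0.
Setting each coefficient to zero gives the recurrence:
  (n+2)(n+1) a_{n+2} - 10 a_n = 0,
  a_{n+2} = 10 / ((n+1)(n+2)) a_n.

Check with a_0 = 2, a_1 = -2 (apply the recurrence for n = 0, 1, 2, 3): a_0 = 2, a_1 = -2, a_2 = 10, a_3 = -10/3, a_4 = 25/3, a_5 = -5/3.

a_{n+2} = 10/((n+1)(n+2)) * a_n; check: a_0 = 2, a_1 = -2, a_2 = 10, a_3 = -10/3, a_4 = 25/3, a_5 = -5/3


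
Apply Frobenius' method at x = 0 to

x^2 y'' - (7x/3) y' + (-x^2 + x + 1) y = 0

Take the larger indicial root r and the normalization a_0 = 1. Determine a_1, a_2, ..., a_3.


Write in Frobenius form y'' + (p(x)/x) y' + (q(x)/x^2) y = 0:
  p(x) = -7/3,  q(x) = -x^2 + x + 1.
Indicial equation: r(r-1) + (-7/3) r + (1) = 0 -> roots r_1 = 3, r_2 = 1/3.
Take r = r_1 = 3. Let y(x) = x^r sum_{n>=0} a_n x^n with a_0 = 1.
Substitute y = x^r sum a_n x^n and match x^{r+n}. The recurrence is
  D(n) a_n + 1 a_{n-1} - 1 a_{n-2} = 0,  where D(n) = (r+n)(r+n-1) + (-7/3)(r+n) + (1).
  a_n = [-1 a_{n-1} + 1 a_{n-2}] / D(n).
Since the indicial polynomial factors as (r - r_1)(r - r_2), D(n) = (r_1 + n - r_1)(r_1 + n - r_2) = n(n + 8/3).
Evaluating step by step (a_0 = 1):
  n = 1: D(1) = 1(1 + 8/3) = 11/3; numerator = -1(1) = -1; a_1 = (-1)/(11/3) = -3/11
  n = 2: D(2) = 2(2 + 8/3) = 28/3; numerator = -1(-3/11) + 1(1) = 14/11; a_2 = (14/11)/(28/3) = 3/22
  n = 3: D(3) = 3(3 + 8/3) = 17; numerator = -1(3/22) + 1(-3/11) = -9/22; a_3 = (-9/22)/(17) = -9/374

r = 3; a_0 = 1; a_1 = -3/11; a_2 = 3/22; a_3 = -9/374


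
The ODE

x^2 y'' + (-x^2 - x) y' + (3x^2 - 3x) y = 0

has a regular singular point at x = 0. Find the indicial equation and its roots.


Divide by x^2 to reach normal form y'' + P_1(x) y' + P_2(x) y = 0 with P_1(x) = -1 - 1/x and P_2(x) = 3 - 3/x.
x = 0 is a singular point because the y'-coefficient -1 - 1/x has a pole at x = 0 and the y-coefficient 3 - 3/x has a pole at x = 0.
It is a regular singular point because x P_1(x) = p(x) = -x - 1 and x^2 P_2(x) = q(x) = 3x^2 - 3x are polynomials, hence analytic at x = 0.
p(0) = -1,  q(0) = 0.
Indicial equation: r(r-1) + p(0) r + q(0) = 0, i.e. r^2 + (p(0) - 1) r + q(0) = 0, i.e. r^2 - 2 r = 0.
Discriminant: (-2)^2 - 4(0) = 4, so r = (2 ± 2)/2.
Solving: r_1 = 2, r_2 = 0.

indicial: r^2 - 2 r = 0; roots r_1 = 2, r_2 = 0


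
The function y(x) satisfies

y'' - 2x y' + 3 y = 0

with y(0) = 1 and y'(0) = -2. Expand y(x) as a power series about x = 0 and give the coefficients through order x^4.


Ansatz: y(x) = sum_{n>=0} a_n x^n, so y'(x) = sum_{n>=1} n a_n x^(n-1) and y''(x) = sum_{n>=2} n(n-1) a_n x^(n-2).
Substitute into P(x) y'' + Q(x) y' + R(x) y = 0 with P(x) = 1, Q(x) = -2x, R(x) = 3, and match powers of x.
Initial conditions: a_0 = 1, a_1 = -2.
Setting the coefficient of each power of x to zero and solving order by order (substituting the coefficients already found):
  x^0: 2 a_2 + 3 a_0 = 0  ->  2 a_2 = -3 a_0 = -3  ->  a_2 = -3/2
  x^1: 6 a_3 + a_1 = 0  ->  6 a_3 = -a_1 = 2  ->  a_3 = 1/3
  x^2: 12 a_4 - a_2 = 0  ->  12 a_4 = a_2 = -3/2  ->  a_4 = -1/8
Truncated series: y(x) = 1 - 2 x - (3/2) x^2 + (1/3) x^3 - (1/8) x^4 + O(x^5).

a_0 = 1; a_1 = -2; a_2 = -3/2; a_3 = 1/3; a_4 = -1/8


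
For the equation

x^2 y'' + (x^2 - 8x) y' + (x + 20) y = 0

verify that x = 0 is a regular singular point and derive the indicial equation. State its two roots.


Divide by x^2 to reach normal form y'' + P_1(x) y' + P_2(x) y = 0 with P_1(x) = 1 - 8/x and P_2(x) = 1/x + 20/x^2.
x = 0 is a singular point because the y'-coefficient 1 - 8/x has a pole at x = 0 and the y-coefficient 1/x + 20/x^2 has a pole at x = 0.
It is a regular singular point because x P_1(x) = p(x) = x - 8 and x^2 P_2(x) = q(x) = x + 20 are polynomials, hence analytic at x = 0.
p(0) = -8,  q(0) = 20.
Indicial equation: r(r-1) + p(0) r + q(0) = 0, i.e. r^2 + (p(0) - 1) r + q(0) = 0, i.e. r^2 - 9 r + 20 = 0.
Discriminant: (-9)^2 - 4(20) = 1, so r = (9 ± 1)/2.
Solving: r_1 = 5, r_2 = 4.

indicial: r^2 - 9 r + 20 = 0; roots r_1 = 5, r_2 = 4


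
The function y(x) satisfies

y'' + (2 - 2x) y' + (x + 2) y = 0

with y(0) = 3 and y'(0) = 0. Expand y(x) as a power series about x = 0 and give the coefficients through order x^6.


Ansatz: y(x) = sum_{n>=0} a_n x^n, so y'(x) = sum_{n>=1} n a_n x^(n-1) and y''(x) = sum_{n>=2} n(n-1) a_n x^(n-2).
Substitute into P(x) y'' + Q(x) y' + R(x) y = 0 with P(x) = 1, Q(x) = 2 - 2x, R(x) = x + 2, and match powers of x.
Initial conditions: a_0 = 3, a_1 = 0.
Setting the coefficient of each power of x to zero and solving order by order (substituting the coefficients already found):
  x^0: 2 a_2 + 2 a_1 + 2 a_0 = 0  ->  2 a_2 = -2 a_1 - 2 a_0 = -6  ->  a_2 = -3
  x^1: 6 a_3 + 4 a_2 + a_0 = 0  ->  6 a_3 = -4 a_2 - a_0 = 9  ->  a_3 = 3/2
  x^2: 12 a_4 + 6 a_3 - 2 a_2 + a_1 = 0  ->  12 a_4 = -6 a_3 + 2 a_2 - a_1 = -15  ->  a_4 = -5/4
  x^3: 20 a_5 + 8 a_4 - 4 a_3 + a_2 = 0  ->  20 a_5 = -8 a_4 + 4 a_3 - a_2 = 19  ->  a_5 = 19/20
  x^4: 30 a_6 + 10 a_5 - 6 a_4 + a_3 = 0  ->  30 a_6 = -10 a_5 + 6 a_4 - a_3 = -37/2  ->  a_6 = -37/60
Truncated series: y(x) = 3 - 3 x^2 + (3/2) x^3 - (5/4) x^4 + (19/20) x^5 - (37/60) x^6 + O(x^7).

a_0 = 3; a_1 = 0; a_2 = -3; a_3 = 3/2; a_4 = -5/4; a_5 = 19/20; a_6 = -37/60


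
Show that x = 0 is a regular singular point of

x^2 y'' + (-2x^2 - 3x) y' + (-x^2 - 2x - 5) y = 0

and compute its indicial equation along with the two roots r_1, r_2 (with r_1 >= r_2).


Divide by x^2 to reach normal form y'' + P_1(x) y' + P_2(x) y = 0 with P_1(x) = -2 - 3/x and P_2(x) = -1 - 2/x - 5/x^2.
x = 0 is a singular point because the y'-coefficient -2 - 3/x has a pole at x = 0 and the y-coefficient -1 - 2/x - 5/x^2 has a pole at x = 0.
It is a regular singular point because x P_1(x) = p(x) = -2x - 3 and x^2 P_2(x) = q(x) = -x^2 - 2x - 5 are polynomials, hence analytic at x = 0.
p(0) = -3,  q(0) = -5.
Indicial equation: r(r-1) + p(0) r + q(0) = 0, i.e. r^2 + (p(0) - 1) r + q(0) = 0, i.e. r^2 - 4 r - 5 = 0.
Discriminant: (-4)^2 - 4(-5) = 36, so r = (4 ± 6)/2.
Solving: r_1 = 5, r_2 = -1.

indicial: r^2 - 4 r - 5 = 0; roots r_1 = 5, r_2 = -1


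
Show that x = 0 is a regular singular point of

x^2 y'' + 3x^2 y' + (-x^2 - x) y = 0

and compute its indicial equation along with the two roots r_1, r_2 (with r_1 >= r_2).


Divide by x^2 to reach normal form y'' + P_1(x) y' + P_2(x) y = 0 with P_1(x) = 3 and P_2(x) = -1 - 1/x.
x = 0 is a singular point because the y-coefficient -1 - 1/x has a pole at x = 0.
It is a regular singular point because x P_1(x) = p(x) = 3x and x^2 P_2(x) = q(x) = -x^2 - x are polynomials, hence analytic at x = 0.
p(0) = 0,  q(0) = 0.
Indicial equation: r(r-1) + p(0) r + q(0) = 0, i.e. r^2 + (p(0) - 1) r + q(0) = 0, i.e. r^2 - 1 r = 0.
Discriminant: (-1)^2 - 4(0) = 1, so r = (1 ± 1)/2.
Solving: r_1 = 1, r_2 = 0.

indicial: r^2 - 1 r = 0; roots r_1 = 1, r_2 = 0


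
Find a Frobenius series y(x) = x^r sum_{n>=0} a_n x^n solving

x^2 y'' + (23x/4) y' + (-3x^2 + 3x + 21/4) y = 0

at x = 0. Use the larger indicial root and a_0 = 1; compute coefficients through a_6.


Write in Frobenius form y'' + (p(x)/x) y' + (q(x)/x^2) y = 0:
  p(x) = 23/4,  q(x) = -3x^2 + 3x + 21/4.
Indicial equation: r(r-1) + (23/4) r + (21/4) = 0 -> roots r_1 = -7/4, r_2 = -3.
Take r = r_1 = -7/4. Let y(x) = x^r sum_{n>=0} a_n x^n with a_0 = 1.
Substitute y = x^r sum a_n x^n and match x^{r+n}. The recurrence is
  D(n) a_n + 3 a_{n-1} - 3 a_{n-2} = 0,  where D(n) = (r+n)(r+n-1) + (23/4)(r+n) + (21/4).
  a_n = [-3 a_{n-1} + 3 a_{n-2}] / D(n).
Since the indicial polynomial factors as (r - r_1)(r - r_2), D(n) = (r_1 + n - r_1)(r_1 + n - r_2) = n(n + 5/4).
Evaluating step by step (a_0 = 1):
  n = 1: D(1) = 1(1 + 5/4) = 9/4; numerator = -3(1) = -3; a_1 = (-3)/(9/4) = -4/3
  n = 2: D(2) = 2(2 + 5/4) = 13/2; numerator = -3(-4/3) + 3(1) = 7; a_2 = (7)/(13/2) = 14/13
  n = 3: D(3) = 3(3 + 5/4) = 51/4; numerator = -3(14/13) + 3(-4/3) = -94/13; a_3 = (-94/13)/(51/4) = -376/663
  n = 4: D(4) = 4(4 + 5/4) = 21; numerator = -3(-376/663) + 3(14/13) = 1090/221; a_4 = (1090/221)/(21) = 1090/4641
  n = 5: D(5) = 5(5 + 5/4) = 125/4; numerator = -3(1090/4641) + 3(-376/663) = -3722/1547; a_5 = (-3722/1547)/(125/4) = -14888/193375
  n = 6: D(6) = 6(6 + 5/4) = 87/2; numerator = -3(-14888/193375) + 3(1090/4641) = 10642/11375; a_6 = (10642/11375)/(87/2) = 21284/989625

r = -7/4; a_0 = 1; a_1 = -4/3; a_2 = 14/13; a_3 = -376/663; a_4 = 1090/4641; a_5 = -14888/193375; a_6 = 21284/989625


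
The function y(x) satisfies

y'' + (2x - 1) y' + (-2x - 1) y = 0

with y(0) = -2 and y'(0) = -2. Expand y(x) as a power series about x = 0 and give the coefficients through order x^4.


Ansatz: y(x) = sum_{n>=0} a_n x^n, so y'(x) = sum_{n>=1} n a_n x^(n-1) and y''(x) = sum_{n>=2} n(n-1) a_n x^(n-2).
Substitute into P(x) y'' + Q(x) y' + R(x) y = 0 with P(x) = 1, Q(x) = 2x - 1, R(x) = -2x - 1, and match powers of x.
Initial conditions: a_0 = -2, a_1 = -2.
Setting the coefficient of each power of x to zero and solving order by order (substituting the coefficients already found):
  x^0: 2 a_2 - a_1 - a_0 = 0  ->  2 a_2 = a_1 + a_0 = -4  ->  a_2 = -2
  x^1: 6 a_3 - 2 a_2 + a_1 - 2 a_0 = 0  ->  6 a_3 = 2 a_2 - a_1 + 2 a_0 = -6  ->  a_3 = -1
  x^2: 12 a_4 - 3 a_3 + 3 a_2 - 2 a_1 = 0  ->  12 a_4 = 3 a_3 - 3 a_2 + 2 a_1 = -1  ->  a_4 = -1/12
Truncated series: y(x) = -2 - 2 x - 2 x^2 - x^3 - (1/12) x^4 + O(x^5).

a_0 = -2; a_1 = -2; a_2 = -2; a_3 = -1; a_4 = -1/12


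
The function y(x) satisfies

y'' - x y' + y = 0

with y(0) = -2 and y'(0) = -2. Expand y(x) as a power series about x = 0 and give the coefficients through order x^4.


Ansatz: y(x) = sum_{n>=0} a_n x^n, so y'(x) = sum_{n>=1} n a_n x^(n-1) and y''(x) = sum_{n>=2} n(n-1) a_n x^(n-2).
Substitute into P(x) y'' + Q(x) y' + R(x) y = 0 with P(x) = 1, Q(x) = -x, R(x) = 1, and match powers of x.
Initial conditions: a_0 = -2, a_1 = -2.
Setting the coefficient of each power of x to zero and solving order by order (substituting the coefficients already found):
  x^0: 2 a_2 + a_0 = 0  ->  2 a_2 = -a_0 = 2  ->  a_2 = 1
  x^1: 6 a_3 = 0  ->  a_3 = 0
  x^2: 12 a_4 - a_2 = 0  ->  12 a_4 = a_2 = 1  ->  a_4 = 1/12
Truncated series: y(x) = -2 - 2 x + x^2 + (1/12) x^4 + O(x^5).

a_0 = -2; a_1 = -2; a_2 = 1; a_3 = 0; a_4 = 1/12


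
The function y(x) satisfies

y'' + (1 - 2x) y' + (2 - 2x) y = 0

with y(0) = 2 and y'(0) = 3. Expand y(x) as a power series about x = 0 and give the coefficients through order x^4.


Ansatz: y(x) = sum_{n>=0} a_n x^n, so y'(x) = sum_{n>=1} n a_n x^(n-1) and y''(x) = sum_{n>=2} n(n-1) a_n x^(n-2).
Substitute into P(x) y'' + Q(x) y' + R(x) y = 0 with P(x) = 1, Q(x) = 1 - 2x, R(x) = 2 - 2x, and match powers of x.
Initial conditions: a_0 = 2, a_1 = 3.
Setting the coefficient of each power of x to zero and solving order by order (substituting the coefficients already found):
  x^0: 2 a_2 + a_1 + 2 a_0 = 0  ->  2 a_2 = -a_1 - 2 a_0 = -7  ->  a_2 = -7/2
  x^1: 6 a_3 + 2 a_2 - 2 a_0 = 0  ->  6 a_3 = -2 a_2 + 2 a_0 = 11  ->  a_3 = 11/6
  x^2: 12 a_4 + 3 a_3 - 2 a_2 - 2 a_1 = 0  ->  12 a_4 = -3 a_3 + 2 a_2 + 2 a_1 = -13/2  ->  a_4 = -13/24
Truncated series: y(x) = 2 + 3 x - (7/2) x^2 + (11/6) x^3 - (13/24) x^4 + O(x^5).

a_0 = 2; a_1 = 3; a_2 = -7/2; a_3 = 11/6; a_4 = -13/24


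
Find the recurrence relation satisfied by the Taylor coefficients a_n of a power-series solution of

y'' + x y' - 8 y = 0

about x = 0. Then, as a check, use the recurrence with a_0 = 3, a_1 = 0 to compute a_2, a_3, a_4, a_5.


Substitute y = sum_n a_n x^n.
y''(x) has coefficient (n+2)(n+1) a_{n+2} at x^n;
x y'(x) has coefficient n a_n at x^n (shift);
-8 y(x) has coefficient -8 a_n at x^n.
Matching x^n: (n+2)(n+1) a_{n+2} + (n - 8) a_n = 0.
Thus a_{n+2} = (-n + 8) / ((n+1)(n+2)) * a_n.

Check with a_0 = 3, a_1 = 0 (apply the recurrence for n = 0, 1, 2, 3): a_0 = 3, a_1 = 0, a_2 = 12, a_3 = 0, a_4 = 6, a_5 = 0.

a_(n+2) = (-n + 8) / ((n+1)(n+2)) * a_n; check: a_0 = 3, a_1 = 0, a_2 = 12, a_3 = 0, a_4 = 6, a_5 = 0


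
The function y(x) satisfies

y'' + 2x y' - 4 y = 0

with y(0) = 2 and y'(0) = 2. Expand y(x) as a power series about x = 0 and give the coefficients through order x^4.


Ansatz: y(x) = sum_{n>=0} a_n x^n, so y'(x) = sum_{n>=1} n a_n x^(n-1) and y''(x) = sum_{n>=2} n(n-1) a_n x^(n-2).
Substitute into P(x) y'' + Q(x) y' + R(x) y = 0 with P(x) = 1, Q(x) = 2x, R(x) = -4, and match powers of x.
Initial conditions: a_0 = 2, a_1 = 2.
Setting the coefficient of each power of x to zero and solving order by order (substituting the coefficients already found):
  x^0: 2 a_2 - 4 a_0 = 0  ->  2 a_2 = 4 a_0 = 8  ->  a_2 = 4
  x^1: 6 a_3 - 2 a_1 = 0  ->  6 a_3 = 2 a_1 = 4  ->  a_3 = 2/3
  x^2: 12 a_4 = 0  ->  a_4 = 0
Truncated series: y(x) = 2 + 2 x + 4 x^2 + (2/3) x^3 + O(x^5).

a_0 = 2; a_1 = 2; a_2 = 4; a_3 = 2/3; a_4 = 0


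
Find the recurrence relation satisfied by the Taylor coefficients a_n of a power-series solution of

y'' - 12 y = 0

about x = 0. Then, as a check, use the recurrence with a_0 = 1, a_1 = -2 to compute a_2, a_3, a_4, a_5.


Substitute y = sum_n a_n x^n into y'' + (const) y = 0.
y''(x) = sum_{n>=0} (n+2)(n+1) a_{n+2} x^n.
The ODE becomes sum_n [(n+2)(n+1) a_{n+2} - 12 a_n] x^n = 0.
Setting each coefficient to zero gives the recurrence:
  (n+2)(n+1) a_{n+2} - 12 a_n = 0,
  a_{n+2} = 12 / ((n+1)(n+2)) a_n.

Check with a_0 = 1, a_1 = -2 (apply the recurrence for n = 0, 1, 2, 3): a_0 = 1, a_1 = -2, a_2 = 6, a_3 = -4, a_4 = 6, a_5 = -12/5.

a_{n+2} = 12/((n+1)(n+2)) * a_n; check: a_0 = 1, a_1 = -2, a_2 = 6, a_3 = -4, a_4 = 6, a_5 = -12/5


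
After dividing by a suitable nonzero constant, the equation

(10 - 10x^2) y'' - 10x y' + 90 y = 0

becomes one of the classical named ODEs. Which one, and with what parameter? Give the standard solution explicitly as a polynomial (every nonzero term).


All three coefficients share the factor 10; dividing through by 10 gives  (1 - x^2) y'' - x y' + 9 y = 0.
This matches the Chebyshev equation (1 - x^2) y'' - x y' + n^2 y = 0 (note the -x y' term, not -2x y') with n^2 = 9, so n = 3; the polynomial solution is T_3(x).
With y = sum_k a_k x^k, matching x^k gives (k+2)(k+1) a_{k+2} = (k^2 - n^2) a_k = (k - 3)(k + 3) a_k. The right side vanishes at k = 3, so the series with the parity of 3 terminates at degree 3.
Standard normalization: leading coefficient of T_n is 2^(n-1), so a_3 = 2^2 = 4. Work downward with a_k = (k+1)(k+2) a_{k+2} / ((k - 3)(k + 3)):
  a_1 = (2)(3)(4) / ((1 - 3)(1 + 3)) = 24/(-8) = -3
Hence T_3(x) = 4 x^3 - 3 x.

T_3(x); series = 4 x^3 - 3 x


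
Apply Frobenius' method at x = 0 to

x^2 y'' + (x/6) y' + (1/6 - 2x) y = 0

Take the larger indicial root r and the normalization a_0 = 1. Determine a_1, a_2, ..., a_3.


Write in Frobenius form y'' + (p(x)/x) y' + (q(x)/x^2) y = 0:
  p(x) = 1/6,  q(x) = 1/6 - 2x.
Indicial equation: r(r-1) + (1/6) r + (1/6) = 0 -> roots r_1 = 1/2, r_2 = 1/3.
Take r = r_1 = 1/2. Let y(x) = x^r sum_{n>=0} a_n x^n with a_0 = 1.
Substitute y = x^r sum a_n x^n and match x^{r+n}. The recurrence is
  D(n) a_n - 2 a_{n-1} = 0,  where D(n) = (r+n)(r+n-1) + (1/6)(r+n) + (1/6).
  a_n = 2 / D(n) * a_{n-1}.
Since the indicial polynomial factors as (r - r_1)(r - r_2), D(n) = (r_1 + n - r_1)(r_1 + n - r_2) = n(n + 1/6).
Evaluating step by step (a_0 = 1):
  n = 1: D(1) = 1(1 + 1/6) = 7/6; numerator = 2(1) = 2; a_1 = (2)/(7/6) = 12/7
  n = 2: D(2) = 2(2 + 1/6) = 13/3; numerator = 2(12/7) = 24/7; a_2 = (24/7)/(13/3) = 72/91
  n = 3: D(3) = 3(3 + 1/6) = 19/2; numerator = 2(72/91) = 144/91; a_3 = (144/91)/(19/2) = 288/1729

r = 1/2; a_0 = 1; a_1 = 12/7; a_2 = 72/91; a_3 = 288/1729


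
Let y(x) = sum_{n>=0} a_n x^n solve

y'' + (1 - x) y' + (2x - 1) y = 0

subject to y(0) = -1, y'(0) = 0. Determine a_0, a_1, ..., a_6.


Ansatz: y(x) = sum_{n>=0} a_n x^n, so y'(x) = sum_{n>=1} n a_n x^(n-1) and y''(x) = sum_{n>=2} n(n-1) a_n x^(n-2).
Substitute into P(x) y'' + Q(x) y' + R(x) y = 0 with P(x) = 1, Q(x) = 1 - x, R(x) = 2x - 1, and match powers of x.
Initial conditions: a_0 = -1, a_1 = 0.
Setting the coefficient of each power of x to zero and solving order by order (substituting the coefficients already found):
  x^0: 2 a_2 + a_1 - a_0 = 0  ->  2 a_2 = -a_1 + a_0 = -1  ->  a_2 = -1/2
  x^1: 6 a_3 + 2 a_2 - 2 a_1 + 2 a_0 = 0  ->  6 a_3 = -2 a_2 + 2 a_1 - 2 a_0 = 3  ->  a_3 = 1/2
  x^2: 12 a_4 + 3 a_3 - 3 a_2 + 2 a_1 = 0  ->  12 a_4 = -3 a_3 + 3 a_2 - 2 a_1 = -3  ->  a_4 = -1/4
  x^3: 20 a_5 + 4 a_4 - 4 a_3 + 2 a_2 = 0  ->  20 a_5 = -4 a_4 + 4 a_3 - 2 a_2 = 4  ->  a_5 = 1/5
  x^4: 30 a_6 + 5 a_5 - 5 a_4 + 2 a_3 = 0  ->  30 a_6 = -5 a_5 + 5 a_4 - 2 a_3 = -13/4  ->  a_6 = -13/120
Truncated series: y(x) = -1 - (1/2) x^2 + (1/2) x^3 - (1/4) x^4 + (1/5) x^5 - (13/120) x^6 + O(x^7).

a_0 = -1; a_1 = 0; a_2 = -1/2; a_3 = 1/2; a_4 = -1/4; a_5 = 1/5; a_6 = -13/120


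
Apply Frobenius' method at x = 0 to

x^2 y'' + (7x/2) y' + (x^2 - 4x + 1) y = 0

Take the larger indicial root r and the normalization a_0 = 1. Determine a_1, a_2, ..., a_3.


Write in Frobenius form y'' + (p(x)/x) y' + (q(x)/x^2) y = 0:
  p(x) = 7/2,  q(x) = x^2 - 4x + 1.
Indicial equation: r(r-1) + (7/2) r + (1) = 0 -> roots r_1 = -1/2, r_2 = -2.
Take r = r_1 = -1/2. Let y(x) = x^r sum_{n>=0} a_n x^n with a_0 = 1.
Substitute y = x^r sum a_n x^n and match x^{r+n}. The recurrence is
  D(n) a_n - 4 a_{n-1} + 1 a_{n-2} = 0,  where D(n) = (r+n)(r+n-1) + (7/2)(r+n) + (1).
  a_n = [4 a_{n-1} - 1 a_{n-2}] / D(n).
Since the indicial polynomial factors as (r - r_1)(r - r_2), D(n) = (r_1 + n - r_1)(r_1 + n - r_2) = n(n + 3/2).
Evaluating step by step (a_0 = 1):
  n = 1: D(1) = 1(1 + 3/2) = 5/2; numerator = 4(1) = 4; a_1 = (4)/(5/2) = 8/5
  n = 2: D(2) = 2(2 + 3/2) = 7; numerator = 4(8/5) - 1(1) = 27/5; a_2 = (27/5)/(7) = 27/35
  n = 3: D(3) = 3(3 + 3/2) = 27/2; numerator = 4(27/35) - 1(8/5) = 52/35; a_3 = (52/35)/(27/2) = 104/945

r = -1/2; a_0 = 1; a_1 = 8/5; a_2 = 27/35; a_3 = 104/945


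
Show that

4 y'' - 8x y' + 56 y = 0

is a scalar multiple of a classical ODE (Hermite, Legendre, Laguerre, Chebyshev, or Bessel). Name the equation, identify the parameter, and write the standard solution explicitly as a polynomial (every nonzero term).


All three coefficients share the factor 4; dividing through by 4 gives  y'' - 2x y' + 14 y = 0.
This matches the Hermite equation y'' - 2x y' + 2n y = 0 with 2n = 14, so n = 7; the polynomial solution is H_7(x).
With y = sum_k a_k x^k, matching x^k gives (k+2)(k+1) a_{k+2} = 2(k - n) a_k = 2(k - 7) a_k. The right side vanishes at k = 7, so the series with the parity of 7 terminates at degree 7.
Standard normalization: leading coefficient of H_n is 2^n, so a_7 = 2^7 = 128. Work downward with a_k = (k+1)(k+2) a_{k+2} / (2(k - n)):
  a_5 = (6)(7)(128) / (2(5 - 7)) = 5376/(-4) = -1344
  a_3 = (4)(5)(-1344) / (2(3 - 7)) = -26880/(-8) = 3360
  a_1 = (2)(3)(3360) / (2(1 - 7)) = 20160/(-12) = -1680
Hence H_7(x) = 128 x^7 - 1344 x^5 + 3360 x^3 - 1680 x.

H_7(x); series = 128 x^7 - 1344 x^5 + 3360 x^3 - 1680 x


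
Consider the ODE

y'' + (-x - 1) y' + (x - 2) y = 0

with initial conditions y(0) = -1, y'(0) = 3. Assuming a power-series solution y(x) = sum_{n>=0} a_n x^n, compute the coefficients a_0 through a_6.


Ansatz: y(x) = sum_{n>=0} a_n x^n, so y'(x) = sum_{n>=1} n a_n x^(n-1) and y''(x) = sum_{n>=2} n(n-1) a_n x^(n-2).
Substitute into P(x) y'' + Q(x) y' + R(x) y = 0 with P(x) = 1, Q(x) = -x - 1, R(x) = x - 2, and match powers of x.
Initial conditions: a_0 = -1, a_1 = 3.
Setting the coefficient of each power of x to zero and solving order by order (substituting the coefficients already found):
  x^0: 2 a_2 - a_1 - 2 a_0 = 0  ->  2 a_2 = a_1 + 2 a_0 = 1  ->  a_2 = 1/2
  x^1: 6 a_3 - 2 a_2 - 3 a_1 + a_0 = 0  ->  6 a_3 = 2 a_2 + 3 a_1 - a_0 = 11  ->  a_3 = 11/6
  x^2: 12 a_4 - 3 a_3 - 4 a_2 + a_1 = 0  ->  12 a_4 = 3 a_3 + 4 a_2 - a_1 = 9/2  ->  a_4 = 3/8
  x^3: 20 a_5 - 4 a_4 - 5 a_3 + a_2 = 0  ->  20 a_5 = 4 a_4 + 5 a_3 - a_2 = 61/6  ->  a_5 = 61/120
  x^4: 30 a_6 - 5 a_5 - 6 a_4 + a_3 = 0  ->  30 a_6 = 5 a_5 + 6 a_4 - a_3 = 71/24  ->  a_6 = 71/720
Truncated series: y(x) = -1 + 3 x + (1/2) x^2 + (11/6) x^3 + (3/8) x^4 + (61/120) x^5 + (71/720) x^6 + O(x^7).

a_0 = -1; a_1 = 3; a_2 = 1/2; a_3 = 11/6; a_4 = 3/8; a_5 = 61/120; a_6 = 71/720


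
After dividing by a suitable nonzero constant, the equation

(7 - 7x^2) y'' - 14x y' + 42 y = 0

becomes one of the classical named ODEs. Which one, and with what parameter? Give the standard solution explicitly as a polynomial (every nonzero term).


All three coefficients share the factor 7; dividing through by 7 gives  (1 - x^2) y'' - 2x y' + 6 y = 0.
This matches the Legendre equation (1 - x^2) y'' - 2x y' + n(n+1) y = 0 (note the -2x y' term) with n(n+1) = 6, so n = 2; the polynomial solution is P_2(x).
With y = sum_k a_k x^k, matching x^k gives (k+2)(k+1) a_{k+2} = [k(k+1) - n(n+1)] a_k = (k - 2)(k + 3) a_k. The right side vanishes at k = 2, so the series with the parity of 2 terminates at degree 2.
Standard normalization (P_n(1) = 1): leading coefficient (2n)!/(2^n (n!)^2) = 24/(4*4) = 3/2, so a_2 = 3/2. Work downward with a_k = (k+1)(k+2) a_{k+2} / ((k - 2)(k + 3)):
  a_0 = (1)(2)(3/2) / ((0 - 2)(0 + 3)) = 3/(-6) = -1/2
Hence P_2(x) = 3 x^2/2 - 1/2.

P_2(x); series = 3 x^2/2 - 1/2


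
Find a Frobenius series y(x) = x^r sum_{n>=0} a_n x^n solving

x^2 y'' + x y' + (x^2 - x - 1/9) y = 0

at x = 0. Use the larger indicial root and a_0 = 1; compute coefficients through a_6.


Write in Frobenius form y'' + (p(x)/x) y' + (q(x)/x^2) y = 0:
  p(x) = 1,  q(x) = x^2 - x - 1/9.
Indicial equation: r(r-1) + (1) r + (-1/9) = 0 -> roots r_1 = 1/3, r_2 = -1/3.
Take r = r_1 = 1/3. Let y(x) = x^r sum_{n>=0} a_n x^n with a_0 = 1.
Substitute y = x^r sum a_n x^n and match x^{r+n}. The recurrence is
  D(n) a_n - 1 a_{n-1} + 1 a_{n-2} = 0,  where D(n) = (r+n)(r+n-1) + (1)(r+n) + (-1/9).
  a_n = [1 a_{n-1} - 1 a_{n-2}] / D(n).
Since the indicial polynomial factors as (r - r_1)(r - r_2), D(n) = (r_1 + n - r_1)(r_1 + n - r_2) = n(n + 2/3).
Evaluating step by step (a_0 = 1):
  n = 1: D(1) = 1(1 + 2/3) = 5/3; numerator = 1(1) = 1; a_1 = (1)/(5/3) = 3/5
  n = 2: D(2) = 2(2 + 2/3) = 16/3; numerator = 1(3/5) - 1(1) = -2/5; a_2 = (-2/5)/(16/3) = -3/40
  n = 3: D(3) = 3(3 + 2/3) = 11; numerator = 1(-3/40) - 1(3/5) = -27/40; a_3 = (-27/40)/(11) = -27/440
  n = 4: D(4) = 4(4 + 2/3) = 56/3; numerator = 1(-27/440) - 1(-3/40) = 3/220; a_4 = (3/220)/(56/3) = 9/12320
  n = 5: D(5) = 5(5 + 2/3) = 85/3; numerator = 1(9/12320) - 1(-27/440) = 153/2464; a_5 = (153/2464)/(85/3) = 27/12320
  n = 6: D(6) = 6(6 + 2/3) = 40; numerator = 1(27/12320) - 1(9/12320) = 9/6160; a_6 = (9/6160)/(40) = 9/246400

r = 1/3; a_0 = 1; a_1 = 3/5; a_2 = -3/40; a_3 = -27/440; a_4 = 9/12320; a_5 = 27/12320; a_6 = 9/246400


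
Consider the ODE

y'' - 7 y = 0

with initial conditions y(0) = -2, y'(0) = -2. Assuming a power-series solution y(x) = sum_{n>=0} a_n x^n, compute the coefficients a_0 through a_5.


Ansatz: y(x) = sum_{n>=0} a_n x^n, so y'(x) = sum_{n>=1} n a_n x^(n-1) and y''(x) = sum_{n>=2} n(n-1) a_n x^(n-2).
Substitute into P(x) y'' + Q(x) y' + R(x) y = 0 with P(x) = 1, Q(x) = 0, R(x) = -7, and match powers of x.
Initial conditions: a_0 = -2, a_1 = -2.
Setting the coefficient of each power of x to zero and solving order by order (substituting the coefficients already found):
  x^0: 2 a_2 - 7 a_0 = 0  ->  2 a_2 = 7 a_0 = -14  ->  a_2 = -7
  x^1: 6 a_3 - 7 a_1 = 0  ->  6 a_3 = 7 a_1 = -14  ->  a_3 = -7/3
  x^2: 12 a_4 - 7 a_2 = 0  ->  12 a_4 = 7 a_2 = -49  ->  a_4 = -49/12
  x^3: 20 a_5 - 7 a_3 = 0  ->  20 a_5 = 7 a_3 = -49/3  ->  a_5 = -49/60
Truncated series: y(x) = -2 - 2 x - 7 x^2 - (7/3) x^3 - (49/12) x^4 - (49/60) x^5 + O(x^6).

a_0 = -2; a_1 = -2; a_2 = -7; a_3 = -7/3; a_4 = -49/12; a_5 = -49/60


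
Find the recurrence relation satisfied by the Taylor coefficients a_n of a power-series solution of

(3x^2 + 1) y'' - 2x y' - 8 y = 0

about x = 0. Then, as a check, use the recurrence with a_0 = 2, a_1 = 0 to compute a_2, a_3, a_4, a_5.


Substitute y = sum_n a_n x^n.
(1 + 3 x^2) y'' contributes (n+2)(n+1) a_{n+2} + 3 n(n-1) a_n at x^n.
-2 x y'(x) contributes -2 n a_n at x^n.
-8 y(x) contributes -8 a_n at x^n.
Matching x^n: (n+2)(n+1) a_{n+2} + (3 n(n-1) - 2 n - 8) a_n = 0.
Thus a_{n+2} = (-3 n(n-1) + 2 n + 8) / ((n+1)(n+2)) * a_n.

Check with a_0 = 2, a_1 = 0 (apply the recurrence for n = 0, 1, 2, 3): a_0 = 2, a_1 = 0, a_2 = 8, a_3 = 0, a_4 = 4, a_5 = 0.

a_(n+2) = (-3 n(n-1) + 2 n + 8) / ((n+1)(n+2)) * a_n; check: a_0 = 2, a_1 = 0, a_2 = 8, a_3 = 0, a_4 = 4, a_5 = 0


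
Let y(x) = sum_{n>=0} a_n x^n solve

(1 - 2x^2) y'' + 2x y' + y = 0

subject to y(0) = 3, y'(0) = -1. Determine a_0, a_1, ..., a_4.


Ansatz: y(x) = sum_{n>=0} a_n x^n, so y'(x) = sum_{n>=1} n a_n x^(n-1) and y''(x) = sum_{n>=2} n(n-1) a_n x^(n-2).
Substitute into P(x) y'' + Q(x) y' + R(x) y = 0 with P(x) = 1 - 2x^2, Q(x) = 2x, R(x) = 1, and match powers of x.
Initial conditions: a_0 = 3, a_1 = -1.
Setting the coefficient of each power of x to zero and solving order by order (substituting the coefficients already found):
  x^0: 2 a_2 + a_0 = 0  ->  2 a_2 = -a_0 = -3  ->  a_2 = -3/2
  x^1: 6 a_3 + 3 a_1 = 0  ->  6 a_3 = -3 a_1 = 3  ->  a_3 = 1/2
  x^2: 12 a_4 + a_2 = 0  ->  12 a_4 = -a_2 = 3/2  ->  a_4 = 1/8
Truncated series: y(x) = 3 - x - (3/2) x^2 + (1/2) x^3 + (1/8) x^4 + O(x^5).

a_0 = 3; a_1 = -1; a_2 = -3/2; a_3 = 1/2; a_4 = 1/8


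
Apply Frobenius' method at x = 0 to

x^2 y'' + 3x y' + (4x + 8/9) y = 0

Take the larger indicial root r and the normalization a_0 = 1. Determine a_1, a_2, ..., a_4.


Write in Frobenius form y'' + (p(x)/x) y' + (q(x)/x^2) y = 0:
  p(x) = 3,  q(x) = 4x + 8/9.
Indicial equation: r(r-1) + (3) r + (8/9) = 0 -> roots r_1 = -2/3, r_2 = -4/3.
Take r = r_1 = -2/3. Let y(x) = x^r sum_{n>=0} a_n x^n with a_0 = 1.
Substitute y = x^r sum a_n x^n and match x^{r+n}. The recurrence is
  D(n) a_n + 4 a_{n-1} = 0,  where D(n) = (r+n)(r+n-1) + (3)(r+n) + (8/9).
  a_n = -4 / D(n) * a_{n-1}.
Since the indicial polynomial factors as (r - r_1)(r - r_2), D(n) = (r_1 + n - r_1)(r_1 + n - r_2) = n(n + 2/3).
Evaluating step by step (a_0 = 1):
  n = 1: D(1) = 1(1 + 2/3) = 5/3; numerator = -4(1) = -4; a_1 = (-4)/(5/3) = -12/5
  n = 2: D(2) = 2(2 + 2/3) = 16/3; numerator = -4(-12/5) = 48/5; a_2 = (48/5)/(16/3) = 9/5
  n = 3: D(3) = 3(3 + 2/3) = 11; numerator = -4(9/5) = -36/5; a_3 = (-36/5)/(11) = -36/55
  n = 4: D(4) = 4(4 + 2/3) = 56/3; numerator = -4(-36/55) = 144/55; a_4 = (144/55)/(56/3) = 54/385

r = -2/3; a_0 = 1; a_1 = -12/5; a_2 = 9/5; a_3 = -36/55; a_4 = 54/385


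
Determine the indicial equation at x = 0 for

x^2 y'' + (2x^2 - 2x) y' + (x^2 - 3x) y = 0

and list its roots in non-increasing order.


Divide by x^2 to reach normal form y'' + P_1(x) y' + P_2(x) y = 0 with P_1(x) = 2 - 2/x and P_2(x) = 1 - 3/x.
x = 0 is a singular point because the y'-coefficient 2 - 2/x has a pole at x = 0 and the y-coefficient 1 - 3/x has a pole at x = 0.
It is a regular singular point because x P_1(x) = p(x) = 2x - 2 and x^2 P_2(x) = q(x) = x^2 - 3x are polynomials, hence analytic at x = 0.
p(0) = -2,  q(0) = 0.
Indicial equation: r(r-1) + p(0) r + q(0) = 0, i.e. r^2 + (p(0) - 1) r + q(0) = 0, i.e. r^2 - 3 r = 0.
Discriminant: (-3)^2 - 4(0) = 9, so r = (3 ± 3)/2.
Solving: r_1 = 3, r_2 = 0.

indicial: r^2 - 3 r = 0; roots r_1 = 3, r_2 = 0


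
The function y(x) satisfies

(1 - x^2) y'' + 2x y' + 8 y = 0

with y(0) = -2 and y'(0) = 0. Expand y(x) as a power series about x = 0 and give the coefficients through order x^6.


Ansatz: y(x) = sum_{n>=0} a_n x^n, so y'(x) = sum_{n>=1} n a_n x^(n-1) and y''(x) = sum_{n>=2} n(n-1) a_n x^(n-2).
Substitute into P(x) y'' + Q(x) y' + R(x) y = 0 with P(x) = 1 - x^2, Q(x) = 2x, R(x) = 8, and match powers of x.
Initial conditions: a_0 = -2, a_1 = 0.
Setting the coefficient of each power of x to zero and solving order by order (substituting the coefficients already found):
  x^0: 2 a_2 + 8 a_0 = 0  ->  2 a_2 = -8 a_0 = 16  ->  a_2 = 8
  x^1: 6 a_3 + 10 a_1 = 0  ->  6 a_3 = -10 a_1 = 0  ->  a_3 = 0
  x^2: 12 a_4 + 10 a_2 = 0  ->  12 a_4 = -10 a_2 = -80  ->  a_4 = -20/3
  x^3: 20 a_5 + 8 a_3 = 0  ->  20 a_5 = -8 a_3 = 0  ->  a_5 = 0
  x^4: 30 a_6 + 4 a_4 = 0  ->  30 a_6 = -4 a_4 = 80/3  ->  a_6 = 8/9
Truncated series: y(x) = -2 + 8 x^2 - (20/3) x^4 + (8/9) x^6 + O(x^7).

a_0 = -2; a_1 = 0; a_2 = 8; a_3 = 0; a_4 = -20/3; a_5 = 0; a_6 = 8/9


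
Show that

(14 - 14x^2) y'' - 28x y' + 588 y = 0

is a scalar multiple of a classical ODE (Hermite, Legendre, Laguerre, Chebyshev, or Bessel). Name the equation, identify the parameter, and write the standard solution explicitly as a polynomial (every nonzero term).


All three coefficients share the factor 14; dividing through by 14 gives  (1 - x^2) y'' - 2x y' + 42 y = 0.
This matches the Legendre equation (1 - x^2) y'' - 2x y' + n(n+1) y = 0 (note the -2x y' term) with n(n+1) = 42, so n = 6; the polynomial solution is P_6(x).
With y = sum_k a_k x^k, matching x^k gives (k+2)(k+1) a_{k+2} = [k(k+1) - n(n+1)] a_k = (k - 6)(k + 7) a_k. The right side vanishes at k = 6, so the series with the parity of 6 terminates at degree 6.
Standard normalization (P_n(1) = 1): leading coefficient (2n)!/(2^n (n!)^2) = 479001600/(64*518400) = 231/16, so a_6 = 231/16. Work downward with a_k = (k+1)(k+2) a_{k+2} / ((k - 6)(k + 7)):
  a_4 = (5)(6)(231/16) / ((4 - 6)(4 + 7)) = (3465/8)/(-22) = -315/16
  a_2 = (3)(4)(-315/16) / ((2 - 6)(2 + 7)) = (-945/4)/(-36) = 105/16
  a_0 = (1)(2)(105/16) / ((0 - 6)(0 + 7)) = (105/8)/(-42) = -5/16
Hence P_6(x) = 231 x^6/16 - 315 x^4/16 + 105 x^2/16 - 5/16.

P_6(x); series = 231 x^6/16 - 315 x^4/16 + 105 x^2/16 - 5/16


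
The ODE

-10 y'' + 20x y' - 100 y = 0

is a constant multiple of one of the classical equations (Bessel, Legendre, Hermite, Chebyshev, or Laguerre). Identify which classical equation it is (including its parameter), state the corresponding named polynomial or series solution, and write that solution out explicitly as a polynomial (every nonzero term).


All three coefficients share the factor -10; dividing through by -10 gives  y'' - 2x y' + 10 y = 0.
This matches the Hermite equation y'' - 2x y' + 2n y = 0 with 2n = 10, so n = 5; the polynomial solution is H_5(x).
With y = sum_k a_k x^k, matching x^k gives (k+2)(k+1) a_{k+2} = 2(k - n) a_k = 2(k - 5) a_k. The right side vanishes at k = 5, so the series with the parity of 5 terminates at degree 5.
Standard normalization: leading coefficient of H_n is 2^n, so a_5 = 2^5 = 32. Work downward with a_k = (k+1)(k+2) a_{k+2} / (2(k - n)):
  a_3 = (4)(5)(32) / (2(3 - 5)) = 640/(-4) = -160
  a_1 = (2)(3)(-160) / (2(1 - 5)) = -960/(-8) = 120
Hence H_5(x) = 32 x^5 - 160 x^3 + 120 x.

H_5(x); series = 32 x^5 - 160 x^3 + 120 x


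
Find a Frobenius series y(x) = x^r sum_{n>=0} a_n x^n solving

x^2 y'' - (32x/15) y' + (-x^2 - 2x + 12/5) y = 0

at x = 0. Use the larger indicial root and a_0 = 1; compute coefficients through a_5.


Write in Frobenius form y'' + (p(x)/x) y' + (q(x)/x^2) y = 0:
  p(x) = -32/15,  q(x) = -x^2 - 2x + 12/5.
Indicial equation: r(r-1) + (-32/15) r + (12/5) = 0 -> roots r_1 = 9/5, r_2 = 4/3.
Take r = r_1 = 9/5. Let y(x) = x^r sum_{n>=0} a_n x^n with a_0 = 1.
Substitute y = x^r sum a_n x^n and match x^{r+n}. The recurrence is
  D(n) a_n - 2 a_{n-1} - 1 a_{n-2} = 0,  where D(n) = (r+n)(r+n-1) + (-32/15)(r+n) + (12/5).
  a_n = [2 a_{n-1} + 1 a_{n-2}] / D(n).
Since the indicial polynomial factors as (r - r_1)(r - r_2), D(n) = (r_1 + n - r_1)(r_1 + n - r_2) = n(n + 7/15).
Evaluating step by step (a_0 = 1):
  n = 1: D(1) = 1(1 + 7/15) = 22/15; numerator = 2(1) = 2; a_1 = (2)/(22/15) = 15/11
  n = 2: D(2) = 2(2 + 7/15) = 74/15; numerator = 2(15/11) + 1(1) = 41/11; a_2 = (41/11)/(74/15) = 615/814
  n = 3: D(3) = 3(3 + 7/15) = 52/5; numerator = 2(615/814) + 1(15/11) = 1170/407; a_3 = (1170/407)/(52/5) = 225/814
  n = 4: D(4) = 4(4 + 7/15) = 268/15; numerator = 2(225/814) + 1(615/814) = 1065/814; a_4 = (1065/814)/(268/15) = 15975/218152
  n = 5: D(5) = 5(5 + 7/15) = 82/3; numerator = 2(15975/218152) + 1(225/814) = 46125/109076; a_5 = (46125/109076)/(82/3) = 3375/218152

r = 9/5; a_0 = 1; a_1 = 15/11; a_2 = 615/814; a_3 = 225/814; a_4 = 15975/218152; a_5 = 3375/218152


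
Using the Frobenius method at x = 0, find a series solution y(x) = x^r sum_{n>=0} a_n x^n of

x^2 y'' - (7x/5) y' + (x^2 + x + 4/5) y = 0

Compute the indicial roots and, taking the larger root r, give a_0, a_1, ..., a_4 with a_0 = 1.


Write in Frobenius form y'' + (p(x)/x) y' + (q(x)/x^2) y = 0:
  p(x) = -7/5,  q(x) = x^2 + x + 4/5.
Indicial equation: r(r-1) + (-7/5) r + (4/5) = 0 -> roots r_1 = 2, r_2 = 2/5.
Take r = r_1 = 2. Let y(x) = x^r sum_{n>=0} a_n x^n with a_0 = 1.
Substitute y = x^r sum a_n x^n and match x^{r+n}. The recurrence is
  D(n) a_n + 1 a_{n-1} + 1 a_{n-2} = 0,  where D(n) = (r+n)(r+n-1) + (-7/5)(r+n) + (4/5).
  a_n = [-1 a_{n-1} - 1 a_{n-2}] / D(n).
Since the indicial polynomial factors as (r - r_1)(r - r_2), D(n) = (r_1 + n - r_1)(r_1 + n - r_2) = n(n + 8/5).
Evaluating step by step (a_0 = 1):
  n = 1: D(1) = 1(1 + 8/5) = 13/5; numerator = -1(1) = -1; a_1 = (-1)/(13/5) = -5/13
  n = 2: D(2) = 2(2 + 8/5) = 36/5; numerator = -1(-5/13) - 1(1) = -8/13; a_2 = (-8/13)/(36/5) = -10/117
  n = 3: D(3) = 3(3 + 8/5) = 69/5; numerator = -1(-10/117) - 1(-5/13) = 55/117; a_3 = (55/117)/(69/5) = 275/8073
  n = 4: D(4) = 4(4 + 8/5) = 112/5; numerator = -1(275/8073) - 1(-10/117) = 415/8073; a_4 = (415/8073)/(112/5) = 2075/904176

r = 2; a_0 = 1; a_1 = -5/13; a_2 = -10/117; a_3 = 275/8073; a_4 = 2075/904176


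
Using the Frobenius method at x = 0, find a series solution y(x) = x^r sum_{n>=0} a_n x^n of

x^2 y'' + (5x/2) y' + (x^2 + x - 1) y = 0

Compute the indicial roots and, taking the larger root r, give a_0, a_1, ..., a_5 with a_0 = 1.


Write in Frobenius form y'' + (p(x)/x) y' + (q(x)/x^2) y = 0:
  p(x) = 5/2,  q(x) = x^2 + x - 1.
Indicial equation: r(r-1) + (5/2) r + (-1) = 0 -> roots r_1 = 1/2, r_2 = -2.
Take r = r_1 = 1/2. Let y(x) = x^r sum_{n>=0} a_n x^n with a_0 = 1.
Substitute y = x^r sum a_n x^n and match x^{r+n}. The recurrence is
  D(n) a_n + 1 a_{n-1} + 1 a_{n-2} = 0,  where D(n) = (r+n)(r+n-1) + (5/2)(r+n) + (-1).
  a_n = [-1 a_{n-1} - 1 a_{n-2}] / D(n).
Since the indicial polynomial factors as (r - r_1)(r - r_2), D(n) = (r_1 + n - r_1)(r_1 + n - r_2) = n(n + 5/2).
Evaluating step by step (a_0 = 1):
  n = 1: D(1) = 1(1 + 5/2) = 7/2; numerator = -1(1) = -1; a_1 = (-1)/(7/2) = -2/7
  n = 2: D(2) = 2(2 + 5/2) = 9; numerator = -1(-2/7) - 1(1) = -5/7; a_2 = (-5/7)/(9) = -5/63
  n = 3: D(3) = 3(3 + 5/2) = 33/2; numerator = -1(-5/63) - 1(-2/7) = 23/63; a_3 = (23/63)/(33/2) = 46/2079
  n = 4: D(4) = 4(4 + 5/2) = 26; numerator = -1(46/2079) - 1(-5/63) = 17/297; a_4 = (17/297)/(26) = 17/7722
  n = 5: D(5) = 5(5 + 5/2) = 75/2; numerator = -1(17/7722) - 1(46/2079) = -1315/54054; a_5 = (-1315/54054)/(75/2) = -263/405405

r = 1/2; a_0 = 1; a_1 = -2/7; a_2 = -5/63; a_3 = 46/2079; a_4 = 17/7722; a_5 = -263/405405


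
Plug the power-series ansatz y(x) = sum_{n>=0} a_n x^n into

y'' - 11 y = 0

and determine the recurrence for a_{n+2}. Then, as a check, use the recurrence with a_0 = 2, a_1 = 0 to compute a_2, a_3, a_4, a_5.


Substitute y = sum_n a_n x^n into y'' + (const) y = 0.
y''(x) = sum_{n>=0} (n+2)(n+1) a_{n+2} x^n.
The ODE becomes sum_n [(n+2)(n+1) a_{n+2} - 11 a_n] x^n = 0.
Setting each coefficient to zero gives the recurrence:
  (n+2)(n+1) a_{n+2} - 11 a_n = 0,
  a_{n+2} = 11 / ((n+1)(n+2)) a_n.

Check with a_0 = 2, a_1 = 0 (apply the recurrence for n = 0, 1, 2, 3): a_0 = 2, a_1 = 0, a_2 = 11, a_3 = 0, a_4 = 121/12, a_5 = 0.

a_{n+2} = 11/((n+1)(n+2)) * a_n; check: a_0 = 2, a_1 = 0, a_2 = 11, a_3 = 0, a_4 = 121/12, a_5 = 0


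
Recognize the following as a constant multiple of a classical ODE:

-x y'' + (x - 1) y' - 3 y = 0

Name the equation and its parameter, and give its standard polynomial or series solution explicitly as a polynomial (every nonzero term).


All three coefficients share the factor -1; dividing through by -1 gives  x y'' + (1 - x) y' + 3 y = 0.
This matches the Laguerre equation x y'' + (1 - x) y' + n y = 0 with n = 3; the polynomial solution is L_3(x).
With y = sum_k a_k x^k, matching x^k gives (k+1)k a_{k+1} + (k+1) a_{k+1} - k a_k + n a_k = 0, i.e. (k+1)^2 a_{k+1} = (k - n) a_k = (k - 3) a_k. The right side vanishes at k = 3, so the series terminates at degree 3.
Standard normalization L_n(0) = 1 gives a_0 = 1. Work upward with a_{k+1} = (k - 3) a_k / (k+1)^2:
  a_1 = (0 - 3)(1) / 1^2 = -3/1 = -3
  a_2 = (1 - 3)(-3) / 2^2 = 6/4 = 3/2
  a_3 = (2 - 3)(3/2) / 3^2 = (-3/2)/9 = -1/6
Hence L_3(x) = -x^3/6 + 3 x^2/2 - 3 x + 1.

L_3(x); series = -x^3/6 + 3 x^2/2 - 3 x + 1


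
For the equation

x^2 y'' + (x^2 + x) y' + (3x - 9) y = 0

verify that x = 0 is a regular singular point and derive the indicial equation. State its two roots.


Divide by x^2 to reach normal form y'' + P_1(x) y' + P_2(x) y = 0 with P_1(x) = 1 + 1/x and P_2(x) = 3/x - 9/x^2.
x = 0 is a singular point because the y'-coefficient 1 + 1/x has a pole at x = 0 and the y-coefficient 3/x - 9/x^2 has a pole at x = 0.
It is a regular singular point because x P_1(x) = p(x) = x + 1 and x^2 P_2(x) = q(x) = 3x - 9 are polynomials, hence analytic at x = 0.
p(0) = 1,  q(0) = -9.
Indicial equation: r(r-1) + p(0) r + q(0) = 0, i.e. r^2 + (p(0) - 1) r + q(0) = 0, i.e. r^2 - 9 = 0.
Discriminant: (0)^2 - 4(-9) = 36, so r = (0 ± 6)/2.
Solving: r_1 = 3, r_2 = -3.

indicial: r^2 - 9 = 0; roots r_1 = 3, r_2 = -3


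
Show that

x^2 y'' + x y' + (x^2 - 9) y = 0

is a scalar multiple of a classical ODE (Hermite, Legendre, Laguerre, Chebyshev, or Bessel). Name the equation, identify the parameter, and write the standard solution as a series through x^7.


The equation is already in a standard form:  x^2 y'' + x y' + (x^2 - 9) y = 0.
This matches the Bessel equation x^2 y'' + x y' + (x^2 - nu^2) y = 0 with nu^2 = 9, so nu = 3; the solution bounded at x = 0 is J_3(x).
Frobenius at x = 0: indicial roots ±nu; for r = nu the recurrence k(k + 2nu) c_k = -c_{k-2} gives the standard series J_nu(x) = sum_{k>=0} (-1)^k / (k! (k+nu)!) (x/2)^(2k+nu). Evaluate the first 3 terms:
  k = 0: (-1)^0 / (0! * 3! * 2^3) x^3 = 1/(1*6*8) x^3 = (1/48) x^3
  k = 1: (-1)^1 / (1! * 4! * 2^5) x^5 = -1/(1*24*32) x^5 = (-1/768) x^5
  k = 2: (-1)^2 / (2! * 5! * 2^7) x^7 = 1/(2*120*128) x^7 = (1/30720) x^7
Hence J_3(x) = x^7/30720 - x^5/768 + x^3/48 + ....

J_3(x); series = x^7/30720 - x^5/768 + x^3/48


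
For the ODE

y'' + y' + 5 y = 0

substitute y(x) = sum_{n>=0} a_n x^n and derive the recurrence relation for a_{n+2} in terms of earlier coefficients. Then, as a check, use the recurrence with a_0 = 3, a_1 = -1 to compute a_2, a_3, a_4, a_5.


Substitute y = sum_n a_n x^n.
y''(x) has coefficient (n+2)(n+1) a_{n+2} at x^n;
y'(x) has coefficient (n+1) a_{n+1} at x^n;
5 y(x) has coefficient 5 a_n at x^n.
Matching x^n: (n+2)(n+1) a_{n+2} + (n+1) a_{n+1} + 5 a_n = 0.
Thus a_{n+2} = [-(n+1) a_{n+1} - 5 a_n] / ((n+1)(n+2)).

Check with a_0 = 3, a_1 = -1 (apply the recurrence for n = 0, 1, 2, 3): a_0 = 3, a_1 = -1, a_2 = -7, a_3 = 19/6, a_4 = 17/8, a_5 = -73/60.

a_(n+2) = [-(n+1) a_(n+1) - 5 a_n] / ((n+1)(n+2)); check: a_0 = 3, a_1 = -1, a_2 = -7, a_3 = 19/6, a_4 = 17/8, a_5 = -73/60


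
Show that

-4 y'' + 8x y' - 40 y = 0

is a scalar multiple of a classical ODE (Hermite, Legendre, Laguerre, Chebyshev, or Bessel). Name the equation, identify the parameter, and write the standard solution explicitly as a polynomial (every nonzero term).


All three coefficients share the factor -4; dividing through by -4 gives  y'' - 2x y' + 10 y = 0.
This matches the Hermite equation y'' - 2x y' + 2n y = 0 with 2n = 10, so n = 5; the polynomial solution is H_5(x).
With y = sum_k a_k x^k, matching x^k gives (k+2)(k+1) a_{k+2} = 2(k - n) a_k = 2(k - 5) a_k. The right side vanishes at k = 5, so the series with the parity of 5 terminates at degree 5.
Standard normalization: leading coefficient of H_n is 2^n, so a_5 = 2^5 = 32. Work downward with a_k = (k+1)(k+2) a_{k+2} / (2(k - n)):
  a_3 = (4)(5)(32) / (2(3 - 5)) = 640/(-4) = -160
  a_1 = (2)(3)(-160) / (2(1 - 5)) = -960/(-8) = 120
Hence H_5(x) = 32 x^5 - 160 x^3 + 120 x.

H_5(x); series = 32 x^5 - 160 x^3 + 120 x
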